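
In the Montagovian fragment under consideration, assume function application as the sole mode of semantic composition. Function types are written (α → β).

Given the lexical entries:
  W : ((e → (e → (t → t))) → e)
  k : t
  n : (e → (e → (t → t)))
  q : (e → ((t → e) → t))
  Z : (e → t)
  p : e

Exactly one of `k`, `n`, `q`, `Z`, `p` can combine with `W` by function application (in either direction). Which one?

n

k : t — W needs (e → (e → (t → t))); k needs nothing (atomic); neither fits.
n — combines: W : ((e → (e → (t → t))) → e) takes n : (e → (e → (t → t))) as argument, giving e.
q : (e → ((t → e) → t)) — W needs (e → (e → (t → t))); q needs e; neither fits.
Z : (e → t) — W needs (e → (e → (t → t))); Z needs e; neither fits.
p : e — W needs (e → (e → (t → t))); p needs nothing (atomic); neither fits.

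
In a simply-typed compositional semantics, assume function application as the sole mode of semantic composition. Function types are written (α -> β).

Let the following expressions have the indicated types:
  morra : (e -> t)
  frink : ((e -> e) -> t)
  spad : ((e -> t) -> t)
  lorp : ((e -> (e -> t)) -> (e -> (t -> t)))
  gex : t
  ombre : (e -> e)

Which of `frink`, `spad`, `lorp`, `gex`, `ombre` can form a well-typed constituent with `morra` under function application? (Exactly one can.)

frink : ((e -> e) -> t) — morra needs e; frink needs (e -> e); neither fits.
spad — combines: spad : ((e -> t) -> t) takes morra : (e -> t) as argument, giving t.
lorp : ((e -> (e -> t)) -> (e -> (t -> t))) — morra needs e; lorp needs (e -> (e -> t)); neither fits.
gex : t — morra needs e; gex needs nothing (atomic); neither fits.
ombre : (e -> e) — morra needs e; ombre needs e; neither fits.

spad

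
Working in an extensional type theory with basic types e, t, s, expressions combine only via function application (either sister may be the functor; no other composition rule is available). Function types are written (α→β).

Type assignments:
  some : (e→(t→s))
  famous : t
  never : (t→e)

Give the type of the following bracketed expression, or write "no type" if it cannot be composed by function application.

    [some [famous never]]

At [famous never], never : (t→e) takes famous : t, giving e.
At [some [famous never]], some : (e→(t→s)) takes [famous never] : e, giving (t→s).

(t→s)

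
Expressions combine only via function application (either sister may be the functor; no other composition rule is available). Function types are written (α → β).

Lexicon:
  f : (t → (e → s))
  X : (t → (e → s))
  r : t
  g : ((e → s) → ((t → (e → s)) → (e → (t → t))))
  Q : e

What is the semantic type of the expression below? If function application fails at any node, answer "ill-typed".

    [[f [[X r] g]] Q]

(t → t)

At [X r], X : (t → (e → s)) takes r : t, giving (e → s).
At [[X r] g], g : ((e → s) → ((t → (e → s)) → (e → (t → t)))) takes [X r] : (e → s), giving ((t → (e → s)) → (e → (t → t))).
At [f [[X r] g]], [[X r] g] : ((t → (e → s)) → (e → (t → t))) takes f : (t → (e → s)), giving (e → (t → t)).
At [[f [[X r] g]] Q], [f [[X r] g]] : (e → (t → t)) takes Q : e, giving (t → t).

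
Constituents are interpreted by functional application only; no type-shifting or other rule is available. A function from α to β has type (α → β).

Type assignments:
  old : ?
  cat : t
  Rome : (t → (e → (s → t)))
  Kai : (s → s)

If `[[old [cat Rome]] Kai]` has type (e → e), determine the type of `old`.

[[old [cat Rome]] Kai] must have type (e → e). The sister Kai has type (s → s); that is not a function onto (e → e), so [old [cat Rome]] must be the functor, of type ((s → s) → (e → e)).
[old [cat Rome]] must have type ((s → s) → (e → e)). The sister [cat Rome] has type (e → (s → t)); that is not a function onto ((s → s) → (e → e)), so old must be the functor, of type ((e → (s → t)) → ((s → s) → (e → e))).

((e → (s → t)) → ((s → s) → (e → e)))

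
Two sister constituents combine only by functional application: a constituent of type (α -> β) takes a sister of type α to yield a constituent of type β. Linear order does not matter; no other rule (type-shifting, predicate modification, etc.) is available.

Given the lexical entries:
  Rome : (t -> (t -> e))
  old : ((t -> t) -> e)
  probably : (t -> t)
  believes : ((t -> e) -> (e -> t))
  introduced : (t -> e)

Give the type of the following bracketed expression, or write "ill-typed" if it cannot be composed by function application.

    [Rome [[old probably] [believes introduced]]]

[old probably] — old of type ((t -> t) -> e) combines with probably of type (t -> t): type e.
[believes introduced] — believes of type ((t -> e) -> (e -> t)) combines with introduced of type (t -> e): type (e -> t).
[[old probably] [believes introduced]] — [believes introduced] of type (e -> t) combines with [old probably] of type e: type t.
[Rome [[old probably] [believes introduced]]] — Rome of type (t -> (t -> e)) combines with [[old probably] [believes introduced]] of type t: type (t -> e).

(t -> e)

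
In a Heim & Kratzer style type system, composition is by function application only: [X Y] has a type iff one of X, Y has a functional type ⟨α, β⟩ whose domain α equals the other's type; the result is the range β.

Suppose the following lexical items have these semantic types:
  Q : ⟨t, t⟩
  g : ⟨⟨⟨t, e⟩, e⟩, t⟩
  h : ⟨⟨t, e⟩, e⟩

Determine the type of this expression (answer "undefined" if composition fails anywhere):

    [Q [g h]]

[g h]: functor g : ⟨⟨⟨t, e⟩, e⟩, t⟩, argument h : ⟨⟨t, e⟩, e⟩; result t.
[Q [g h]]: functor Q : ⟨t, t⟩, argument [g h] : t; result t.

t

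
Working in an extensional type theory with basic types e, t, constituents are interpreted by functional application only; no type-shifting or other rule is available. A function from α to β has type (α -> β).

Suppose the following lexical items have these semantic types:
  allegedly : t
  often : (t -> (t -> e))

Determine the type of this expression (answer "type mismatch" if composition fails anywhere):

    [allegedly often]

[allegedly often]: (t -> (t -> e)) applied to t yields (t -> e).

(t -> e)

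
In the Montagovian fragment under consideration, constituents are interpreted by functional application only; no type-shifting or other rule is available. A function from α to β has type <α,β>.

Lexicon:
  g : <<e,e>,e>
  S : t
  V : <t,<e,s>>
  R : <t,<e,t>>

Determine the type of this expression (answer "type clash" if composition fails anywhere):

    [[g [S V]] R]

[S V]: <t,<e,s>> applied to t yields <e,s>.
[g [S V]]: <<e,e>,e> and <e,s> cannot combine by function application — type clash.

type clash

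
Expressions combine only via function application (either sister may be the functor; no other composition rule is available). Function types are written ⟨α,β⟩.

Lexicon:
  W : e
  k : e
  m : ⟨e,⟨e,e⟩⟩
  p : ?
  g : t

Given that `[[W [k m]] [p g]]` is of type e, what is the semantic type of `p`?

[[W [k m]] [p g]] must have type e. The sister [W [k m]] has type e; that is not a function onto e, so [p g] must be the functor, of type ⟨e,e⟩.
[p g] must have type ⟨e,e⟩. The sister g has type t; that is not a function onto ⟨e,e⟩, so p must be the functor, of type ⟨t,⟨e,e⟩⟩.

⟨t,⟨e,e⟩⟩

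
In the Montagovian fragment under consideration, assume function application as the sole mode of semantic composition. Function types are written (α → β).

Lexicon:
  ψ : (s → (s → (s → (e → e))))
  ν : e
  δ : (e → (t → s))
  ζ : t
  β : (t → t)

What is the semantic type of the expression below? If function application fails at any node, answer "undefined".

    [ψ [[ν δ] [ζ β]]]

At [ν δ], δ : (e → (t → s)) takes ν : e, giving (t → s).
At [ζ β], β : (t → t) takes ζ : t, giving t.
At [[ν δ] [ζ β]], [ν δ] : (t → s) takes [ζ β] : t, giving s.
At [ψ [[ν δ] [ζ β]]], ψ : (s → (s → (s → (e → e)))) takes [[ν δ] [ζ β]] : s, giving (s → (s → (e → e))).

(s → (s → (e → e)))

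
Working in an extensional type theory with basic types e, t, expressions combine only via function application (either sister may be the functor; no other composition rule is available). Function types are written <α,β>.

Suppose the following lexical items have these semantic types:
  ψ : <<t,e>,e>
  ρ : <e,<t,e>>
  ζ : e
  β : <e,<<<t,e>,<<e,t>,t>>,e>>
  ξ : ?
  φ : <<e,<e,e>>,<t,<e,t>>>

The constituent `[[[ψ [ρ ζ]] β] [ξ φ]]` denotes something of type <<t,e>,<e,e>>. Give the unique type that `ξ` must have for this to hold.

<<<e,<e,e>>,<t,<e,t>>>,<<<<t,e>,<<e,t>,t>>,e>,<<t,e>,<e,e>>>>

[[[ψ [ρ ζ]] β] [ξ φ]] must have type <<t,e>,<e,e>>. The sister [[ψ [ρ ζ]] β] has type <<<t,e>,<<e,t>,t>>,e>; that is not a function onto <<t,e>,<e,e>>, so [ξ φ] must be the functor, of type <<<<t,e>,<<e,t>,t>>,e>,<<t,e>,<e,e>>>.
[ξ φ] must have type <<<<t,e>,<<e,t>,t>>,e>,<<t,e>,<e,e>>>. The sister φ has type <<e,<e,e>>,<t,<e,t>>>; that is not a function onto <<<<t,e>,<<e,t>,t>>,e>,<<t,e>,<e,e>>>, so ξ must be the functor, of type <<<e,<e,e>>,<t,<e,t>>>,<<<<t,e>,<<e,t>,t>>,e>,<<t,e>,<e,e>>>>.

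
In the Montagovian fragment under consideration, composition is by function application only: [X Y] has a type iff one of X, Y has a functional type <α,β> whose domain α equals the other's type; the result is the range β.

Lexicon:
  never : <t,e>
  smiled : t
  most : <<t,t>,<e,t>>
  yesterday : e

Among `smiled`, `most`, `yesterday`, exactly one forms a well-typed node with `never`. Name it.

smiled — combines: never : <t,e> takes smiled : t as argument, giving e.
most : <<t,t>,<e,t>> — no; never wants t, and most wants <t,t>.
yesterday : e — no; never wants t, and yesterday wants nothing (atomic).

smiled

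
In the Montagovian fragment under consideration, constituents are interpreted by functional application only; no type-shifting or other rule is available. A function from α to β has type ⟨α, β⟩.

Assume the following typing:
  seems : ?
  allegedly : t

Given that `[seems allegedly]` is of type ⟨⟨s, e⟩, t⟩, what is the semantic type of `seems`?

[seems allegedly] is required to be ⟨⟨s, e⟩, t⟩. allegedly : t cannot yield ⟨⟨s, e⟩, t⟩ as functor, so seems : ⟨t, ⟨⟨s, e⟩, t⟩⟩.

⟨t, ⟨⟨s, e⟩, t⟩⟩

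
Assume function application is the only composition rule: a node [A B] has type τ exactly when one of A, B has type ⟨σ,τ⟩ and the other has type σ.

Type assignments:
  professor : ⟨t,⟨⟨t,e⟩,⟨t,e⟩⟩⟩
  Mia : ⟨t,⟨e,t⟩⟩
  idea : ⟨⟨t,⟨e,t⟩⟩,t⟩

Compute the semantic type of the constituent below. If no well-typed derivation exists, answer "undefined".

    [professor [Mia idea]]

⟨⟨t,e⟩,⟨t,e⟩⟩

[Mia idea] — idea of type ⟨⟨t,⟨e,t⟩⟩,t⟩ combines with Mia of type ⟨t,⟨e,t⟩⟩: type t.
[professor [Mia idea]] — professor of type ⟨t,⟨⟨t,e⟩,⟨t,e⟩⟩⟩ combines with [Mia idea] of type t: type ⟨⟨t,e⟩,⟨t,e⟩⟩.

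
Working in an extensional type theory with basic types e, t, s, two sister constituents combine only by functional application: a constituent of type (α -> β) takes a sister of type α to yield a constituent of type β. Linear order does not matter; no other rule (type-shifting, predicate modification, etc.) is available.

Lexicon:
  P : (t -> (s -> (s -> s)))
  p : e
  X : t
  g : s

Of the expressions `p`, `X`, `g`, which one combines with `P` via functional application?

p : e — neither side's domain matches the other.
X — combines: P : (t -> (s -> (s -> s))) takes X : t as argument, giving (s -> (s -> s)).
g : s — neither side's domain matches the other.

X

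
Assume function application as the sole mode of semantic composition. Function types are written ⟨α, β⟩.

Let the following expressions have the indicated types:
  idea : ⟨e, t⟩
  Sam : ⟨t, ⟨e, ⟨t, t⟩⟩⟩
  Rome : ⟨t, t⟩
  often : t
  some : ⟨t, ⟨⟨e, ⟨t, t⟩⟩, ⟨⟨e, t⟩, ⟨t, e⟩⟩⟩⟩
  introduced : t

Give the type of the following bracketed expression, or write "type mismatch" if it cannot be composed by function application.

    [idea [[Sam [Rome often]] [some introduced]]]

[Rome often]: functor Rome : ⟨t, t⟩, argument often : t; result t.
[Sam [Rome often]]: functor Sam : ⟨t, ⟨e, ⟨t, t⟩⟩⟩, argument [Rome often] : t; result ⟨e, ⟨t, t⟩⟩.
[some introduced]: functor some : ⟨t, ⟨⟨e, ⟨t, t⟩⟩, ⟨⟨e, t⟩, ⟨t, e⟩⟩⟩⟩, argument introduced : t; result ⟨⟨e, ⟨t, t⟩⟩, ⟨⟨e, t⟩, ⟨t, e⟩⟩⟩.
[[Sam [Rome often]] [some introduced]]: functor [some introduced] : ⟨⟨e, ⟨t, t⟩⟩, ⟨⟨e, t⟩, ⟨t, e⟩⟩⟩, argument [Sam [Rome often]] : ⟨e, ⟨t, t⟩⟩; result ⟨⟨e, t⟩, ⟨t, e⟩⟩.
[idea [[Sam [Rome often]] [some introduced]]]: functor [[Sam [Rome often]] [some introduced]] : ⟨⟨e, t⟩, ⟨t, e⟩⟩, argument idea : ⟨e, t⟩; result ⟨t, e⟩.

⟨t, e⟩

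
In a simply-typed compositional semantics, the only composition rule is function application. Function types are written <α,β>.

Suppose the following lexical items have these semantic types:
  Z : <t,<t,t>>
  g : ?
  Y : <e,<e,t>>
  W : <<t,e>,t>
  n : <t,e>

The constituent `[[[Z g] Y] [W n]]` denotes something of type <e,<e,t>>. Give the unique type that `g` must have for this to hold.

<<t,<t,t>>,<<e,<e,t>>,<t,<e,<e,t>>>>>

[[[Z g] Y] [W n]] must have type <e,<e,t>>. The sister [W n] has type t; that is not a function onto <e,<e,t>>, so [[Z g] Y] must be the functor, of type <t,<e,<e,t>>>.
[[Z g] Y] must have type <t,<e,<e,t>>>. The sister Y has type <e,<e,t>>; that is not a function onto <t,<e,<e,t>>>, so [Z g] must be the functor, of type <<e,<e,t>>,<t,<e,<e,t>>>>.
[Z g] must have type <<e,<e,t>>,<t,<e,<e,t>>>>. The sister Z has type <t,<t,t>>; that is not a function onto <<e,<e,t>>,<t,<e,<e,t>>>>, so g must be the functor, of type <<t,<t,t>>,<<e,<e,t>>,<t,<e,<e,t>>>>>.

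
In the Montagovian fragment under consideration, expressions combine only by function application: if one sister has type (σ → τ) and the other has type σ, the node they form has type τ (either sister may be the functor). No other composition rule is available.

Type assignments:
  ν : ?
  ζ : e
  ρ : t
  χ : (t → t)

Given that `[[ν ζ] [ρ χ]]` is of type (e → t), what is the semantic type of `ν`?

(e → (t → (e → t)))

For [[ν ζ] [ρ χ]] to have type (e → t) with [ρ χ] of type t, [ν ζ] must be the function: [ν ζ] : (t → (e → t)).
For [ν ζ] to have type (t → (e → t)) with ζ of type e, ν must be the function: ν : (e → (t → (e → t))).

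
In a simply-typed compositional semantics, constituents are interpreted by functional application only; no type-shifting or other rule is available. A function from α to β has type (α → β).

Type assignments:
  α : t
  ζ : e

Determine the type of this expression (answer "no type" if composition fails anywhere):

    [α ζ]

[α ζ]: t with e — neither is a function whose domain matches the other; composition fails here.

no type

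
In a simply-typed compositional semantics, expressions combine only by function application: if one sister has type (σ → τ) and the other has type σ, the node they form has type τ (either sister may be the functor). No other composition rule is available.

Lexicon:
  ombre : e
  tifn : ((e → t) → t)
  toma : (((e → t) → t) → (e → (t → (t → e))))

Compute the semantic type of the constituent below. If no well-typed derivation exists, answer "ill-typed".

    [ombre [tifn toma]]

[tifn toma]: toma is (((e → t) → t) → (e → (t → (t → e)))), tifn is ((e → t) → t); result (e → (t → (t → e))).
[ombre [tifn toma]]: [tifn toma] is (e → (t → (t → e))), ombre is e; result (t → (t → e)).

(t → (t → e))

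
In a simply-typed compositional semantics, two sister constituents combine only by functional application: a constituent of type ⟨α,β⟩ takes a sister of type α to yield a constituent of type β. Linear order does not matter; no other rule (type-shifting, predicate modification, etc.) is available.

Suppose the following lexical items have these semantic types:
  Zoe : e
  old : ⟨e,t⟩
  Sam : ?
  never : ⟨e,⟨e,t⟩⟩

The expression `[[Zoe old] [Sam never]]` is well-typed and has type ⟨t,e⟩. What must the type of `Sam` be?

⟨⟨e,⟨e,t⟩⟩,⟨t,⟨t,e⟩⟩⟩

For [[Zoe old] [Sam never]] to have type ⟨t,e⟩ with [Zoe old] of type t, [Sam never] must be the function: [Sam never] : ⟨t,⟨t,e⟩⟩.
For [Sam never] to have type ⟨t,⟨t,e⟩⟩ with never of type ⟨e,⟨e,t⟩⟩, Sam must be the function: Sam : ⟨⟨e,⟨e,t⟩⟩,⟨t,⟨t,e⟩⟩⟩.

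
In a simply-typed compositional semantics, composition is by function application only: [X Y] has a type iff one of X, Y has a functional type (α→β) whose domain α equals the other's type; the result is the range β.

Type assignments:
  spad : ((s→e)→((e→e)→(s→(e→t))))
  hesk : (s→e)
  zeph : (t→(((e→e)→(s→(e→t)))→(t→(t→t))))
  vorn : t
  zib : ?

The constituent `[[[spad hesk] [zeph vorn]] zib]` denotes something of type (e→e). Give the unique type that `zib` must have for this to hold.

[[[spad hesk] [zeph vorn]] zib] must have type (e→e). The sister [[spad hesk] [zeph vorn]] has type (t→(t→t)); that is not a function onto (e→e), so zib must be the functor, of type ((t→(t→t))→(e→e)).

((t→(t→t))→(e→e))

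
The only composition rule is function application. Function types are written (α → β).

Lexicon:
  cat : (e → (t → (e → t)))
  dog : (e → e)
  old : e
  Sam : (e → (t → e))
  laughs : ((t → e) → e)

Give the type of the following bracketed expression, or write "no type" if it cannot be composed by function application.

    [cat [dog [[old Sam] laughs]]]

(t → (e → t))

[old Sam] — Sam of type (e → (t → e)) combines with old of type e: type (t → e).
[[old Sam] laughs] — laughs of type ((t → e) → e) combines with [old Sam] of type (t → e): type e.
[dog [[old Sam] laughs]] — dog of type (e → e) combines with [[old Sam] laughs] of type e: type e.
[cat [dog [[old Sam] laughs]]] — cat of type (e → (t → (e → t))) combines with [dog [[old Sam] laughs]] of type e: type (t → (e → t)).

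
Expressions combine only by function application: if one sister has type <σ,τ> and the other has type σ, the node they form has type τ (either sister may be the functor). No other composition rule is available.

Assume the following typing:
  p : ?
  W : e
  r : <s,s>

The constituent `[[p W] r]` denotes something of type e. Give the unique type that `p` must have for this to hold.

[[p W] r] is required to be e. r : <s,s> cannot yield e as functor, so [p W] : <<s,s>,e>.
[p W] is required to be <<s,s>,e>. W : e cannot yield <<s,s>,e> as functor, so p : <e,<<s,s>,e>>.

<e,<<s,s>,e>>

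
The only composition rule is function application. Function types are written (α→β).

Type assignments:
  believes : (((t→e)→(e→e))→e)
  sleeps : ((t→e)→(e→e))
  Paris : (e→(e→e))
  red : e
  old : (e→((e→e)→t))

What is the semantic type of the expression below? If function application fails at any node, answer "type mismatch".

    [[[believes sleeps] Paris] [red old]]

[believes sleeps] — believes of type (((t→e)→(e→e))→e) combines with sleeps of type ((t→e)→(e→e)): type e.
[[believes sleeps] Paris] — Paris of type (e→(e→e)) combines with [believes sleeps] of type e: type (e→e).
[red old] — old of type (e→((e→e)→t)) combines with red of type e: type ((e→e)→t).
[[[believes sleeps] Paris] [red old]] — [red old] of type ((e→e)→t) combines with [[believes sleeps] Paris] of type (e→e): type t.

t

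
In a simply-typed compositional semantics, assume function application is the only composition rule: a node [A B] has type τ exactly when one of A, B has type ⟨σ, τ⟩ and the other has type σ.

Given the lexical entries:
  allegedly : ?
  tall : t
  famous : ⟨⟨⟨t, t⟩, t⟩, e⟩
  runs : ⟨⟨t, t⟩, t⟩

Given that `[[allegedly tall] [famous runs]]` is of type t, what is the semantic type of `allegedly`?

⟨t, ⟨e, t⟩⟩

[[allegedly tall] [famous runs]] must have type t. The sister [famous runs] has type e; that is not a function onto t, so [allegedly tall] must be the functor, of type ⟨e, t⟩.
[allegedly tall] must have type ⟨e, t⟩. The sister tall has type t; that is not a function onto ⟨e, t⟩, so allegedly must be the functor, of type ⟨t, ⟨e, t⟩⟩.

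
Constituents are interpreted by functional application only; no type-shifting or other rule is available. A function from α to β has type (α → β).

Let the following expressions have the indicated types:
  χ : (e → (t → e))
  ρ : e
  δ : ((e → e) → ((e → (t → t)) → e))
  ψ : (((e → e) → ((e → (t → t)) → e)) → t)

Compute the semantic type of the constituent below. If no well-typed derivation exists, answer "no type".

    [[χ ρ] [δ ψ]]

e

[χ ρ]: functor χ : (e → (t → e)), argument ρ : e; result (t → e).
[δ ψ]: functor ψ : (((e → e) → ((e → (t → t)) → e)) → t), argument δ : ((e → e) → ((e → (t → t)) → e)); result t.
[[χ ρ] [δ ψ]]: functor [χ ρ] : (t → e), argument [δ ψ] : t; result e.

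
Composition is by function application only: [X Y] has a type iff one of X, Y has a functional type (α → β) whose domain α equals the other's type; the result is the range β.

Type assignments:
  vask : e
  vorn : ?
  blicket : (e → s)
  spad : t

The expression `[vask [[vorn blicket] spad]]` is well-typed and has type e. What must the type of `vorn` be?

[vask [[vorn blicket] spad]] must have type e. The sister vask has type e; that is not a function onto e, so [[vorn blicket] spad] must be the functor, of type (e → e).
[[vorn blicket] spad] must have type (e → e). The sister spad has type t; that is not a function onto (e → e), so [vorn blicket] must be the functor, of type (t → (e → e)).
[vorn blicket] must have type (t → (e → e)). The sister blicket has type (e → s); that is not a function onto (t → (e → e)), so vorn must be the functor, of type ((e → s) → (t → (e → e))).

((e → s) → (t → (e → e)))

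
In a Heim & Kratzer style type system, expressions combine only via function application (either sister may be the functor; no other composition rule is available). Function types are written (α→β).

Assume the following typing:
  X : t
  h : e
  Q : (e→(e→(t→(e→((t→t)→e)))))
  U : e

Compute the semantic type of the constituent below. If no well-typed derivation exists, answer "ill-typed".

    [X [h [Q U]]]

(e→((t→t)→e))

[Q U]: Q is (e→(e→(t→(e→((t→t)→e))))), U is e; result (e→(t→(e→((t→t)→e)))).
[h [Q U]]: [Q U] is (e→(t→(e→((t→t)→e)))), h is e; result (t→(e→((t→t)→e))).
[X [h [Q U]]]: [h [Q U]] is (t→(e→((t→t)→e))), X is t; result (e→((t→t)→e)).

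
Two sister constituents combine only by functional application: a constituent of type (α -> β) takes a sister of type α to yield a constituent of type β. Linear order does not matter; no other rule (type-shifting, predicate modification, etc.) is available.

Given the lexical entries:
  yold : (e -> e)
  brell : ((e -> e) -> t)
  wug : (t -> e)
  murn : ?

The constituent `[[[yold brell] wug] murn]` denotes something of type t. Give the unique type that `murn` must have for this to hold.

(e -> t)

[[[yold brell] wug] murn] is required to be t. [[yold brell] wug] : e cannot yield t as functor, so murn : (e -> t).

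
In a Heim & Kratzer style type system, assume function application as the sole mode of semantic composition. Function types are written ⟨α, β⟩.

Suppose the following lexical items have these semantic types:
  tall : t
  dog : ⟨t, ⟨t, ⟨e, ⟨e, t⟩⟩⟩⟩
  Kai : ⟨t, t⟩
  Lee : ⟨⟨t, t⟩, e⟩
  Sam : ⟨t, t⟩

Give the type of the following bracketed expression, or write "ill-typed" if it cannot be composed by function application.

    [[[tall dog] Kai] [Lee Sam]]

[tall dog] — dog of type ⟨t, ⟨t, ⟨e, ⟨e, t⟩⟩⟩⟩ combines with tall of type t: type ⟨t, ⟨e, ⟨e, t⟩⟩⟩.
At [[tall dog] Kai]: neither ⟨t, ⟨e, ⟨e, t⟩⟩⟩ nor ⟨t, t⟩ can take the other as argument; the node is ill-typed.

ill-typed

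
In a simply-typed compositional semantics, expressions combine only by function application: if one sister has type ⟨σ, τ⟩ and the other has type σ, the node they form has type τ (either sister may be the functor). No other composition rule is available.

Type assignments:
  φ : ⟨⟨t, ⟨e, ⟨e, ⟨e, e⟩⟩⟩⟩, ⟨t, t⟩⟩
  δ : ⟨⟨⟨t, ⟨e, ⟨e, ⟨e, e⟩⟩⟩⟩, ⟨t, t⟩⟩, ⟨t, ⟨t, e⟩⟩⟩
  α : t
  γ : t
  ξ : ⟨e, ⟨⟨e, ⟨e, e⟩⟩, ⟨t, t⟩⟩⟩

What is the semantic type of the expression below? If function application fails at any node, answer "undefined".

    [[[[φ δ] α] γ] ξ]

[φ δ]: functor δ : ⟨⟨⟨t, ⟨e, ⟨e, ⟨e, e⟩⟩⟩⟩, ⟨t, t⟩⟩, ⟨t, ⟨t, e⟩⟩⟩, argument φ : ⟨⟨t, ⟨e, ⟨e, ⟨e, e⟩⟩⟩⟩, ⟨t, t⟩⟩; result ⟨t, ⟨t, e⟩⟩.
[[φ δ] α]: functor [φ δ] : ⟨t, ⟨t, e⟩⟩, argument α : t; result ⟨t, e⟩.
[[[φ δ] α] γ]: functor [[φ δ] α] : ⟨t, e⟩, argument γ : t; result e.
[[[[φ δ] α] γ] ξ]: functor ξ : ⟨e, ⟨⟨e, ⟨e, e⟩⟩, ⟨t, t⟩⟩⟩, argument [[[φ δ] α] γ] : e; result ⟨⟨e, ⟨e, e⟩⟩, ⟨t, t⟩⟩.

⟨⟨e, ⟨e, e⟩⟩, ⟨t, t⟩⟩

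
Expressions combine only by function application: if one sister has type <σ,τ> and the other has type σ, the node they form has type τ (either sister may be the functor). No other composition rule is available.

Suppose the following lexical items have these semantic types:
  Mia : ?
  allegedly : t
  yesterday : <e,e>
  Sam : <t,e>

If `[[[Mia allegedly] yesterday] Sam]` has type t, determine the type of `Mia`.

<t,<<e,e>,<<t,e>,t>>>

[[[Mia allegedly] yesterday] Sam] must have type t. The sister Sam has type <t,e>; that is not a function onto t, so [[Mia allegedly] yesterday] must be the functor, of type <<t,e>,t>.
[[Mia allegedly] yesterday] must have type <<t,e>,t>. The sister yesterday has type <e,e>; that is not a function onto <<t,e>,t>, so [Mia allegedly] must be the functor, of type <<e,e>,<<t,e>,t>>.
[Mia allegedly] must have type <<e,e>,<<t,e>,t>>. The sister allegedly has type t; that is not a function onto <<e,e>,<<t,e>,t>>, so Mia must be the functor, of type <t,<<e,e>,<<t,e>,t>>>.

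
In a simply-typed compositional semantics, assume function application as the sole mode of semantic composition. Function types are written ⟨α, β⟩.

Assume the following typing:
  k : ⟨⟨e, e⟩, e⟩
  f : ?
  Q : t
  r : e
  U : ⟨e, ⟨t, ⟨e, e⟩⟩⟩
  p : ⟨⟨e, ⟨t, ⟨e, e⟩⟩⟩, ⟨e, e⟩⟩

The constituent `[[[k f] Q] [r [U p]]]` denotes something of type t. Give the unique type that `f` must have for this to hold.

[[[k f] Q] [r [U p]]] is required to be t. [r [U p]] : e cannot yield t as functor, so [[k f] Q] : ⟨e, t⟩.
[[k f] Q] is required to be ⟨e, t⟩. Q : t cannot yield ⟨e, t⟩ as functor, so [k f] : ⟨t, ⟨e, t⟩⟩.
[k f] is required to be ⟨t, ⟨e, t⟩⟩. k : ⟨⟨e, e⟩, e⟩ cannot yield ⟨t, ⟨e, t⟩⟩ as functor, so f : ⟨⟨⟨e, e⟩, e⟩, ⟨t, ⟨e, t⟩⟩⟩.

⟨⟨⟨e, e⟩, e⟩, ⟨t, ⟨e, t⟩⟩⟩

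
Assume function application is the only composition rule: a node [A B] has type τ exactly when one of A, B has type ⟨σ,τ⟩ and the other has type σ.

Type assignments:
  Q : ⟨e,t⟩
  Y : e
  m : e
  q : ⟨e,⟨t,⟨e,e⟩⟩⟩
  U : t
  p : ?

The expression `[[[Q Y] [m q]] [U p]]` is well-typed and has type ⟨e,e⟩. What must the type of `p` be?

[[[Q Y] [m q]] [U p]] is required to be ⟨e,e⟩. [[Q Y] [m q]] : ⟨e,e⟩ cannot yield ⟨e,e⟩ as functor, so [U p] : ⟨⟨e,e⟩,⟨e,e⟩⟩.
[U p] is required to be ⟨⟨e,e⟩,⟨e,e⟩⟩. U : t cannot yield ⟨⟨e,e⟩,⟨e,e⟩⟩ as functor, so p : ⟨t,⟨⟨e,e⟩,⟨e,e⟩⟩⟩.

⟨t,⟨⟨e,e⟩,⟨e,e⟩⟩⟩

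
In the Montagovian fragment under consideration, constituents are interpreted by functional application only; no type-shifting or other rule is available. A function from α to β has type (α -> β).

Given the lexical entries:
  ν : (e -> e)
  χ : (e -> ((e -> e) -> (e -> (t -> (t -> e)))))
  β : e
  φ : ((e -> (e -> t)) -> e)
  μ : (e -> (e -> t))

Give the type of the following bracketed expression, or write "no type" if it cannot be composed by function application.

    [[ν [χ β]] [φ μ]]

(t -> (t -> e))

[χ β]: χ is (e -> ((e -> e) -> (e -> (t -> (t -> e))))), β is e; result ((e -> e) -> (e -> (t -> (t -> e)))).
[ν [χ β]]: [χ β] is ((e -> e) -> (e -> (t -> (t -> e)))), ν is (e -> e); result (e -> (t -> (t -> e))).
[φ μ]: φ is ((e -> (e -> t)) -> e), μ is (e -> (e -> t)); result e.
[[ν [χ β]] [φ μ]]: [ν [χ β]] is (e -> (t -> (t -> e))), [φ μ] is e; result (t -> (t -> e)).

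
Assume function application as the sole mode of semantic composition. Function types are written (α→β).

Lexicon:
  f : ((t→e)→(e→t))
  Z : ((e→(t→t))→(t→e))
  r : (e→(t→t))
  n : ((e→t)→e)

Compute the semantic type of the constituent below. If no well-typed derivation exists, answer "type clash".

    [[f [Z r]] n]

e

[Z r]: Z is ((e→(t→t))→(t→e)), r is (e→(t→t)); result (t→e).
[f [Z r]]: f is ((t→e)→(e→t)), [Z r] is (t→e); result (e→t).
[[f [Z r]] n]: n is ((e→t)→e), [f [Z r]] is (e→t); result e.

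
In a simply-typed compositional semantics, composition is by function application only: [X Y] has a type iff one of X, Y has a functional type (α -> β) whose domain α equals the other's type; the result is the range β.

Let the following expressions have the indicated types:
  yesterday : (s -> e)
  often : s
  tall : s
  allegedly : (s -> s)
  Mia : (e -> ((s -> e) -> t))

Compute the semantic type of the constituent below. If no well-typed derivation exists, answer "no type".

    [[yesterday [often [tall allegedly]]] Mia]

[tall allegedly]: (s -> s) applied to s yields s.
[often [tall allegedly]]: s with s — neither is a function whose domain matches the other; composition fails here.

no type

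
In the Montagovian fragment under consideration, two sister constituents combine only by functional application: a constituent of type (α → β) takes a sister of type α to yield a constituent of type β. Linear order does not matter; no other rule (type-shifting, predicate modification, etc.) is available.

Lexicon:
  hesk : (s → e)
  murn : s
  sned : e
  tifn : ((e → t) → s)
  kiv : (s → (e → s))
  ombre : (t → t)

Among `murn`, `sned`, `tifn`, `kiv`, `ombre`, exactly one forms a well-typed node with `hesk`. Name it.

murn — combines: hesk : (s → e) takes murn : s as argument, giving e.
sned : e — hesk needs s; sned needs nothing (atomic); neither fits.
tifn : ((e → t) → s) — hesk needs s; tifn needs (e → t); neither fits.
kiv : (s → (e → s)) — hesk needs s; kiv needs s; neither fits.
ombre : (t → t) — hesk needs s; ombre needs t; neither fits.

murn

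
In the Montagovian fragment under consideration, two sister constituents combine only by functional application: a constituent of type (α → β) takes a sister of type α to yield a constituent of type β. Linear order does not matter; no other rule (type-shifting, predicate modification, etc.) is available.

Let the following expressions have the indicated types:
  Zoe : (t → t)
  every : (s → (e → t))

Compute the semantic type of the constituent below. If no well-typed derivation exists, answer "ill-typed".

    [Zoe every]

ill-typed

[Zoe every]: (t → t) and (s → (e → t)) cannot combine by function application — type clash.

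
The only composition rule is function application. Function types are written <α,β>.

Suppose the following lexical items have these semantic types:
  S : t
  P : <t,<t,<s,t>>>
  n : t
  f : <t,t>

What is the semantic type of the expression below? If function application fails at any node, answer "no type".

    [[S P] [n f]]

<s,t>

[S P]: functor P : <t,<t,<s,t>>>, argument S : t; result <t,<s,t>>.
[n f]: functor f : <t,t>, argument n : t; result t.
[[S P] [n f]]: functor [S P] : <t,<s,t>>, argument [n f] : t; result <s,t>.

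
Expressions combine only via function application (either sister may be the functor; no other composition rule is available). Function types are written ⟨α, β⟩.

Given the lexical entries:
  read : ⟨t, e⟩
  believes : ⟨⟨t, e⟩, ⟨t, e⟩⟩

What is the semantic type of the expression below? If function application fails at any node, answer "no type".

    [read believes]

At [read believes], believes : ⟨⟨t, e⟩, ⟨t, e⟩⟩ takes read : ⟨t, e⟩, giving ⟨t, e⟩.

⟨t, e⟩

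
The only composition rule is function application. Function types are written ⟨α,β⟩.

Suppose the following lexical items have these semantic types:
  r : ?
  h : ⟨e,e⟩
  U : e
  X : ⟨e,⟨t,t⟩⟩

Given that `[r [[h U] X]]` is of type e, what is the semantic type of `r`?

At [r [[h U] X]] (required: e): [[h U] X] is ⟨t,t⟩, which is not a function with range e; hence r is the functor — type ⟨⟨t,t⟩,e⟩.

⟨⟨t,t⟩,e⟩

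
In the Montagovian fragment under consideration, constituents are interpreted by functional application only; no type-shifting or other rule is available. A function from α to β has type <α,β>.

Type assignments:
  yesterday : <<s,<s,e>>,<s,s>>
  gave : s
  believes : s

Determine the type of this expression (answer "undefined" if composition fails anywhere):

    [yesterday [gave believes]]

undefined

At [gave believes]: neither s nor s can take the other as argument; the node is ill-typed.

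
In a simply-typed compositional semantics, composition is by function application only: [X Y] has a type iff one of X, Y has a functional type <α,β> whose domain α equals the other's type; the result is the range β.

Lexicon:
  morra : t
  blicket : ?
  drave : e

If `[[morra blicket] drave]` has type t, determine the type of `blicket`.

<t,<e,t>>

For [[morra blicket] drave] to have type t with drave of type e, [morra blicket] must be the function: [morra blicket] : <e,t>.
For [morra blicket] to have type <e,t> with morra of type t, blicket must be the function: blicket : <t,<e,t>>.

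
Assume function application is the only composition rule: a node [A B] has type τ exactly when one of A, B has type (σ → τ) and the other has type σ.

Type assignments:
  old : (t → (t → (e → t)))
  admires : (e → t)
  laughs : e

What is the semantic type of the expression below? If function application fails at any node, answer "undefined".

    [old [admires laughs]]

[admires laughs]: (e → t) applied to e yields t.
[old [admires laughs]]: (t → (t → (e → t))) applied to t yields (t → (e → t)).

(t → (e → t))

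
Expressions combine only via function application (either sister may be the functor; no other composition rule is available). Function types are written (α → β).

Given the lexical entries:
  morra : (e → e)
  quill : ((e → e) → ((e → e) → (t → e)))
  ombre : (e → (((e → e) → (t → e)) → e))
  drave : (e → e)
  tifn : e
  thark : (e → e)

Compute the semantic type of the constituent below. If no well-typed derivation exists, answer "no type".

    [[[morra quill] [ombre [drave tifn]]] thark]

e

At [morra quill], quill : ((e → e) → ((e → e) → (t → e))) takes morra : (e → e), giving ((e → e) → (t → e)).
At [drave tifn], drave : (e → e) takes tifn : e, giving e.
At [ombre [drave tifn]], ombre : (e → (((e → e) → (t → e)) → e)) takes [drave tifn] : e, giving (((e → e) → (t → e)) → e).
At [[morra quill] [ombre [drave tifn]]], [ombre [drave tifn]] : (((e → e) → (t → e)) → e) takes [morra quill] : ((e → e) → (t → e)), giving e.
At [[[morra quill] [ombre [drave tifn]]] thark], thark : (e → e) takes [[morra quill] [ombre [drave tifn]]] : e, giving e.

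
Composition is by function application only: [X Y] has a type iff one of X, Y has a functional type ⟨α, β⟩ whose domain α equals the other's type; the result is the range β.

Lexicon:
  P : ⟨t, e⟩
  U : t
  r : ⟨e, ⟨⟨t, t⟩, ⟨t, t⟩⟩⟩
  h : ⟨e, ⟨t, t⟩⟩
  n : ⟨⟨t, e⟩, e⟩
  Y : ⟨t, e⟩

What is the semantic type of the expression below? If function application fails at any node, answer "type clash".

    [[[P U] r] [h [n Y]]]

⟨t, t⟩

[P U]: P is ⟨t, e⟩, U is t; result e.
[[P U] r]: r is ⟨e, ⟨⟨t, t⟩, ⟨t, t⟩⟩⟩, [P U] is e; result ⟨⟨t, t⟩, ⟨t, t⟩⟩.
[n Y]: n is ⟨⟨t, e⟩, e⟩, Y is ⟨t, e⟩; result e.
[h [n Y]]: h is ⟨e, ⟨t, t⟩⟩, [n Y] is e; result ⟨t, t⟩.
[[[P U] r] [h [n Y]]]: [[P U] r] is ⟨⟨t, t⟩, ⟨t, t⟩⟩, [h [n Y]] is ⟨t, t⟩; result ⟨t, t⟩.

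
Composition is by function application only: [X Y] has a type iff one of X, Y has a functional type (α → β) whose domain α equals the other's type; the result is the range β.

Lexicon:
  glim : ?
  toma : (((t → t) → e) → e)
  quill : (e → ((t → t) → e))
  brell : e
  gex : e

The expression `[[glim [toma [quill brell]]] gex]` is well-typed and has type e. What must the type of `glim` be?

(e → (e → e))

[[glim [toma [quill brell]]] gex] must have type e. The sister gex has type e; that is not a function onto e, so [glim [toma [quill brell]]] must be the functor, of type (e → e).
[glim [toma [quill brell]]] must have type (e → e). The sister [toma [quill brell]] has type e; that is not a function onto (e → e), so glim must be the functor, of type (e → (e → e)).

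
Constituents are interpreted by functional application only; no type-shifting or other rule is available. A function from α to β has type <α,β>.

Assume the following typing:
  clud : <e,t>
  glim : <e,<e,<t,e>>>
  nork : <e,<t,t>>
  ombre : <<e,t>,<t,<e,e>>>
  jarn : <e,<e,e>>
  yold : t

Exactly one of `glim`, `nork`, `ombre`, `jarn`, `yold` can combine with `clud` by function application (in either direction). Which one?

ombre

glim : <e,<e,<t,e>>> — does not combine with clud.
nork : <e,<t,t>> — does not combine with clud.
ombre — combines: ombre : <<e,t>,<t,<e,e>>> takes clud : <e,t> as argument, giving <t,<e,e>>.
jarn : <e,<e,e>> — does not combine with clud.
yold : t — does not combine with clud.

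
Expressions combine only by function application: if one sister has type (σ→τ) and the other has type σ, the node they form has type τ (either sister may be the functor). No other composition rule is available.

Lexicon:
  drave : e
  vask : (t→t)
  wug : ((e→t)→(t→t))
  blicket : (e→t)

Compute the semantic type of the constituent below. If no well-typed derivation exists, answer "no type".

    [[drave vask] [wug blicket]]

no type

[drave vask]: e and (t→t) cannot combine by function application — type clash.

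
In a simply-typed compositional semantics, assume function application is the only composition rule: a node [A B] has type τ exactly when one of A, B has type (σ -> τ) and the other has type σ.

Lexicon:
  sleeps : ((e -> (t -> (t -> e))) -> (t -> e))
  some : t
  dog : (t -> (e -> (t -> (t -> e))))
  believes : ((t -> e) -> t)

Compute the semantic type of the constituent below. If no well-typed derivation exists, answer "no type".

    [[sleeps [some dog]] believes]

[some dog]: (t -> (e -> (t -> (t -> e)))) applied to t yields (e -> (t -> (t -> e))).
[sleeps [some dog]]: ((e -> (t -> (t -> e))) -> (t -> e)) applied to (e -> (t -> (t -> e))) yields (t -> e).
[[sleeps [some dog]] believes]: ((t -> e) -> t) applied to (t -> e) yields t.

t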